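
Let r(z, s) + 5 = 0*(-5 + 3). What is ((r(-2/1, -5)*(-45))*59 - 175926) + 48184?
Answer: -114467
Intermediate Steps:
r(z, s) = -5 (r(z, s) = -5 + 0*(-5 + 3) = -5 + 0*(-2) = -5 + 0 = -5)
((r(-2/1, -5)*(-45))*59 - 175926) + 48184 = (-5*(-45)*59 - 175926) + 48184 = (225*59 - 175926) + 48184 = (13275 - 175926) + 48184 = -162651 + 48184 = -114467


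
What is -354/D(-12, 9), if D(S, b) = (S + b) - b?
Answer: 59/2 ≈ 29.500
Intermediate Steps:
D(S, b) = S
-354/D(-12, 9) = -354/(-12) = -354*(-1/12) = 59/2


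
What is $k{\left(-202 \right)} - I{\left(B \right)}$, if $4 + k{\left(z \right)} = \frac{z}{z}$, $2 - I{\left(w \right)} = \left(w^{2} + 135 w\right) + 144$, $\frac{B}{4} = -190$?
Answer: $475139$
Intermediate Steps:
$B = -760$ ($B = 4 \left(-190\right) = -760$)
$I{\left(w \right)} = -142 - w^{2} - 135 w$ ($I{\left(w \right)} = 2 - \left(\left(w^{2} + 135 w\right) + 144\right) = 2 - \left(144 + w^{2} + 135 w\right) = -142 - w^{2} - 135 w$)
$k{\left(z \right)} = -3$ ($k{\left(z \right)} = -4 + \frac{z}{z} = -4 + 1 = -3$)
$k{\left(-202 \right)} - I{\left(B \right)} = -3 - \left(-142 - \left(-760\right)^{2} - -102600\right) = -3 - \left(-142 - 577600 + 102600\right) = -3 - -475142 = -3 + 475142 = 475139$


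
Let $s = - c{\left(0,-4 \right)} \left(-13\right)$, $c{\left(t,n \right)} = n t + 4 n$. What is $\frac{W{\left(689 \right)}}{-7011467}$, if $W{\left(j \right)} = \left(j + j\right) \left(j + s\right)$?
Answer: $- \frac{662818}{7011467} \approx -0.094533$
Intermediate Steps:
$c{\left(t,n \right)} = 4 n + n t$
$s = -208$ ($s = - \left(-4\right) \left(4 + 0\right) \left(-13\right) = - \left(-4\right) 4 \left(-13\right) = \left(-1\right) \left(-16\right) \left(-13\right) = 16 \left(-13\right) = -208$)
$W{\left(j \right)} = 2 j \left(-208 + j\right)$ ($W{\left(j \right)} = \left(j + j\right) \left(j - 208\right) = 2 j \left(-208 + j\right)$)
$\frac{W{\left(689 \right)}}{-7011467} = \frac{2 \cdot 689 \left(-208 + 689\right)}{-7011467} = 2 \cdot 689 \cdot 481 \left(- \frac{1}{7011467}\right) = 662818 \left(- \frac{1}{7011467}\right) = - \frac{662818}{7011467}$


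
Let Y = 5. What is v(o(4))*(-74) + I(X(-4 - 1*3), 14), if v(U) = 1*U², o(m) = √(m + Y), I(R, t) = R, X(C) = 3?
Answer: -663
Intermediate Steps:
o(m) = √(5 + m) (o(m) = √(m + 5) = √(5 + m))
v(U) = U²
v(o(4))*(-74) + I(X(-4 - 1*3), 14) = (√(5 + 4))²*(-74) + 3 = (√9)²*(-74) + 3 = 3²*(-74) + 3 = 9*(-74) + 3 = -666 + 3 = -663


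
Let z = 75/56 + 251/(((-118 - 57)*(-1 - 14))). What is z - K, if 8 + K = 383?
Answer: -7844867/21000 ≈ -373.56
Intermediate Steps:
K = 375 (K = -8 + 383 = 375)
z = 30133/21000 (z = 75*(1/56) + 251/((-175*(-15))) = 75/56 + 251/2625 = 30133/21000 ≈ 1.4349)
z - K = 30133/21000 - 1*375 = 30133/21000 - 375 = -7844867/21000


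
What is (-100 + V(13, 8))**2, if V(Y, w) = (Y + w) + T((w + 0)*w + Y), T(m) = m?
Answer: 4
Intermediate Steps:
V(Y, w) = w + w**2 + 2*Y (V(Y, w) = (Y + w) + ((w + 0)*w + Y) = (Y + w) + (w*w + Y) = (Y + w) + (w**2 + Y) = (Y + w) + (Y + w**2) = w + w**2 + 2*Y)
(-100 + V(13, 8))**2 = (-100 + (8 + 8**2 + 2*13))**2 = (-100 + (8 + 64 + 26))**2 = (-100 + 98)**2 = (-2)**2 = 4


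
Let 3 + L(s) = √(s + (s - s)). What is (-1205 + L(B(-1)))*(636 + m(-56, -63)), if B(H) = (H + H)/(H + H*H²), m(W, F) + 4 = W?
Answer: -695232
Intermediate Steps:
m(W, F) = -4 + W
B(H) = 2*H/(H + H³) (B(H) = (2*H)/(H + H³) = 2*H/(H + H³))
L(s) = -3 + √s (L(s) = -3 + √(s + (s - s)) = -3 + √(s + 0) = -3 + √s)
(-1205 + L(B(-1)))*(636 + m(-56, -63)) = (-1205 + (-3 + √(2/(1 + (-1)²))))*(636 + (-4 - 56)) = (-1205 + (-3 + √(2/(1 + 1))))*(636 - 60) = (-1205 + (-3 + √(2/2)))*576 = (-1205 + (-3 + √(2*(½))))*576 = (-1205 + (-3 + √1))*576 = (-1205 + (-3 + 1))*576 = (-1205 - 2)*576 = -1207*576 = -695232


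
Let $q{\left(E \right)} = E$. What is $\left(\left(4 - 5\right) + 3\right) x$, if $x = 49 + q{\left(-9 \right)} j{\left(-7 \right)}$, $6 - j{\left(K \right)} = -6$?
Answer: $-118$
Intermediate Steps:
$j{\left(K \right)} = 12$ ($j{\left(K \right)} = 6 - -6 = 6 + 6 = 12$)
$x = -59$ ($x = 49 - 108 = -59$)
$\left(\left(4 - 5\right) + 3\right) x = \left(\left(4 - 5\right) + 3\right) \left(-59\right) = \left(-1 + 3\right) \left(-59\right) = 2 \left(-59\right) = -118$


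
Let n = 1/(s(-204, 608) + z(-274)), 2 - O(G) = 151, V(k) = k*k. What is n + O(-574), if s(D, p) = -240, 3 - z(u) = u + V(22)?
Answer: -66604/447 ≈ -149.00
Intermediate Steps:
V(k) = k**2
z(u) = -481 - u (z(u) = 3 - (u + 22**2) = 3 - (u + 484) = 3 - (484 + u) = 3 + (-484 - u) = -481 - u)
O(G) = -149 (O(G) = 2 - 1*151 = 2 - 151 = -149)
n = -1/447 (n = 1/(-240 + (-481 - 1*(-274))) = 1/(-240 + (-481 + 274)) = 1/(-240 - 207) = 1/(-447) = -1/447 ≈ -0.0022371)
n + O(-574) = -1/447 - 149 = -66604/447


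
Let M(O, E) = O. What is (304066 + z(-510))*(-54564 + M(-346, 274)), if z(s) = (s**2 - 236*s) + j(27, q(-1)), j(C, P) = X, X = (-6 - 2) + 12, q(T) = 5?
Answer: -37587542300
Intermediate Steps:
X = 4 (X = -8 + 12 = 4)
j(C, P) = 4
z(s) = 4 + s**2 - 236*s (z(s) = (s**2 - 236*s) + 4 = 4 + s**2 - 236*s)
(304066 + z(-510))*(-54564 + M(-346, 274)) = (304066 + (4 + (-510)**2 - 236*(-510)))*(-54564 - 346) = (304066 + (4 + 260100 + 120360))*(-54910) = (304066 + 380464)*(-54910) = 684530*(-54910) = -37587542300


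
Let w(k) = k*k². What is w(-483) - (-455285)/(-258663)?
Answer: -29145781804466/258663 ≈ -1.1268e+8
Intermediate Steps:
w(k) = k³
w(-483) - (-455285)/(-258663) = (-483)³ - (-455285)/(-258663) = -112678587 - (-455285)*(-1)/258663 = -112678587 - 1*455285/258663 = -112678587 - 455285/258663 = -29145781804466/258663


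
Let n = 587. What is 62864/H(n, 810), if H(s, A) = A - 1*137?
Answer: 62864/673 ≈ 93.409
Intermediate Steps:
H(s, A) = -137 + A (H(s, A) = A - 137 = -137 + A)
62864/H(n, 810) = 62864/(-137 + 810) = 62864/673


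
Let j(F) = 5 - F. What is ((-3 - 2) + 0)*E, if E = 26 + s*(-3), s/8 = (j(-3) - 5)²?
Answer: 950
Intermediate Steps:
s = 72 (s = 8*((5 - 1*(-3)) - 5)² = 8*((5 + 3) - 5)² = 8*(8 - 5)² = 8*3² = 8*9 = 72)
E = -190 (E = 26 + 72*(-3) = 26 - 216 = -190)
((-3 - 2) + 0)*E = ((-3 - 2) + 0)*(-190) = (-5 + 0)*(-190) = -5*(-190) = 950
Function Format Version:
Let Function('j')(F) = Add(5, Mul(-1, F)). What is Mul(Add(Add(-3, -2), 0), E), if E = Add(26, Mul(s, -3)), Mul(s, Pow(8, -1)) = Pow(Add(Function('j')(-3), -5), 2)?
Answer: 950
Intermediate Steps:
s = 72 (s = Mul(8, Pow(Add(Add(5, Mul(-1, -3)), -5), 2)) = Mul(8, Pow(Add(Add(5, 3), -5), 2)) = Mul(8, Pow(Add(8, -5), 2)) = Mul(8, Pow(3, 2)) = Mul(8, 9) = 72)
E = -190 (E = Add(26, Mul(72, -3)) = Add(26, -216) = -190)
Mul(Add(Add(-3, -2), 0), E) = Mul(Add(Add(-3, -2), 0), -190) = Mul(Add(-5, 0), -190) = Mul(-5, -190) = 950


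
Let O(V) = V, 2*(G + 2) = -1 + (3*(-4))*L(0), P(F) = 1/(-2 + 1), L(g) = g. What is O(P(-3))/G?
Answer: 2/5 ≈ 0.40000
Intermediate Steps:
P(F) = -1 (P(F) = 1/(-1) = -1)
G = -5/2 (G = -2 + (-1 + (3*(-4))*0)/2 = -2 + (-1 - 12*0)/2 = -2 + (-1 + 0)/2 = -2 + (1/2)*(-1) = -2 - 1/2 = -5/2 ≈ -2.5000)
O(P(-3))/G = -1/(-5/2) = -2/5*(-1) = 2/5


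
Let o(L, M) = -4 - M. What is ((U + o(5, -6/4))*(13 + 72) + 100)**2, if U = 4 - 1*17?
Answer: 5929225/4 ≈ 1.4823e+6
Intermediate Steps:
U = -13 (U = 4 - 17 = -13)
((U + o(5, -6/4))*(13 + 72) + 100)**2 = ((-13 + (-4 - (-6)/4))*(13 + 72) + 100)**2 = ((-13 + (-4 - (-6)/4))*85 + 100)**2 = ((-13 + (-4 - 1*(-3/2)))*85 + 100)**2 = ((-13 + (-4 + 3/2))*85 + 100)**2 = ((-13 - 5/2)*85 + 100)**2 = (-31/2*85 + 100)**2 = (-2635/2 + 100)**2 = (-2435/2)**2 = 5929225/4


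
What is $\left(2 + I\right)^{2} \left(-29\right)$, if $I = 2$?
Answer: $-464$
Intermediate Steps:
$\left(2 + I\right)^{2} \left(-29\right) = \left(2 + 2\right)^{2} \left(-29\right) = 4^{2} \left(-29\right) = 16 \left(-29\right) = -464$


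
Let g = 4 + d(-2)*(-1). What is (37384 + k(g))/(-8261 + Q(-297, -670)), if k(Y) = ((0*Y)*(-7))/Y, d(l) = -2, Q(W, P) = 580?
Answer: -37384/7681 ≈ -4.8671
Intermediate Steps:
g = 6 (g = 4 - 2*(-1) = 4 + 2 = 6)
k(Y) = 0 (k(Y) = (0*(-7))/Y = 0/Y = 0)
(37384 + k(g))/(-8261 + Q(-297, -670)) = (37384 + 0)/(-8261 + 580) = 37384/(-7681) = 37384*(-1/7681) = -37384/7681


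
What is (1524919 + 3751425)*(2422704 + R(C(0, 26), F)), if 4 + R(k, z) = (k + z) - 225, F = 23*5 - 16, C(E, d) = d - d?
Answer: 12782333789456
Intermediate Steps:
C(E, d) = 0
F = 99 (F = 115 - 16 = 99)
R(k, z) = -229 + k + z (R(k, z) = -4 + ((k + z) - 225) = -4 + (-225 + k + z) = -229 + k + z)
(1524919 + 3751425)*(2422704 + R(C(0, 26), F)) = (1524919 + 3751425)*(2422704 + (-229 + 0 + 99)) = 5276344*(2422704 - 130) = 5276344*2422574 = 12782333789456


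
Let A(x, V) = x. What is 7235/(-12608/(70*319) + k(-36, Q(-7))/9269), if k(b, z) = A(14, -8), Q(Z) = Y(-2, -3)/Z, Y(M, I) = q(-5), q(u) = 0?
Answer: -748738465475/58275466 ≈ -12848.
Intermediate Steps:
Y(M, I) = 0
Q(Z) = 0 (Q(Z) = 0/Z = 0)
k(b, z) = 14
7235/(-12608/(70*319) + k(-36, Q(-7))/9269) = 7235/(-12608/(70*319) + 14/9269) = 7235/(-12608/22330 + 14*(1/9269)) = 7235/(-12608*1/22330 + 14/9269) = 7235/(-6304/11165 + 14/9269) = 7235/(-58275466/103488385) = 7235*(-103488385/58275466) = -748738465475/58275466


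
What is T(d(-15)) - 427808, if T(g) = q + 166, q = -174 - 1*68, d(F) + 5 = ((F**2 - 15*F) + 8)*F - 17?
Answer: -427884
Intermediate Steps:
d(F) = -22 + F*(8 + F**2 - 15*F) (d(F) = -5 + (((F**2 - 15*F) + 8)*F - 17) = -5 + ((8 + F**2 - 15*F)*F - 17) = -5 + (F*(8 + F**2 - 15*F) - 17) = -5 + (-17 + F*(8 + F**2 - 15*F)) = -22 + F*(8 + F**2 - 15*F))
q = -242 (q = -174 - 68 = -242)
T(g) = -76 (T(g) = -242 + 166 = -76)
T(d(-15)) - 427808 = -76 - 427808 = -427884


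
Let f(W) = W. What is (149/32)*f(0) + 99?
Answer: 99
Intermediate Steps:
(149/32)*f(0) + 99 = (149/32)*0 + 99 = 0 + 99 = 99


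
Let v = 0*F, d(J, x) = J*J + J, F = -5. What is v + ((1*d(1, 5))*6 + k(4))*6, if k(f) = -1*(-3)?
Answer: 90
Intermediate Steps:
d(J, x) = J + J² (d(J, x) = J² + J = J + J²)
k(f) = 3
v = 0 (v = 0*(-5) = 0)
v + ((1*d(1, 5))*6 + k(4))*6 = 0 + ((1*(1*(1 + 1)))*6 + 3)*6 = 0 + ((1*(1*2))*6 + 3)*6 = 0 + ((1*2)*6 + 3)*6 = 0 + (2*6 + 3)*6 = 0 + (12 + 3)*6 = 0 + 15*6 = 0 + 90 = 90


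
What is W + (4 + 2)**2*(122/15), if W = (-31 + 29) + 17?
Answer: 1539/5 ≈ 307.80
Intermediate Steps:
W = 15 (W = -2 + 17 = 15)
W + (4 + 2)**2*(122/15) = 15 + (4 + 2)**2*(122/15) = 15 + 6**2*(122*(1/15)) = 15 + 36*(122/15) = 15 + 1464/5 = 1539/5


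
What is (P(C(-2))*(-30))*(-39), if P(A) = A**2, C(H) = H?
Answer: 4680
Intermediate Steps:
(P(C(-2))*(-30))*(-39) = ((-2)**2*(-30))*(-39) = (4*(-30))*(-39) = -120*(-39) = 4680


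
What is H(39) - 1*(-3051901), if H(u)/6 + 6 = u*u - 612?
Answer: 3057319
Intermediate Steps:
H(u) = -3708 + 6*u**2 (H(u) = -36 + 6*(u*u - 612) = -36 + 6*(u**2 - 612) = -36 + 6*(-612 + u**2) = -36 + (-3672 + 6*u**2) = -3708 + 6*u**2)
H(39) - 1*(-3051901) = (-3708 + 6*39**2) - 1*(-3051901) = (-3708 + 6*1521) + 3051901 = (-3708 + 9126) + 3051901 = 5418 + 3051901 = 3057319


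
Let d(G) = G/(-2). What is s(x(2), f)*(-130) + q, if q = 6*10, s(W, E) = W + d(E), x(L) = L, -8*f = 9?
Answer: -2185/8 ≈ -273.13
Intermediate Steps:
d(G) = -G/2 (d(G) = G*(-1/2) = -G/2)
f = -9/8 (f = -1/8*9 = -9/8 ≈ -1.1250)
s(W, E) = W - E/2
q = 60
s(x(2), f)*(-130) + q = (2 - 1/2*(-9/8))*(-130) + 60 = (2 + 9/16)*(-130) + 60 = (41/16)*(-130) + 60 = -2665/8 + 60 = -2185/8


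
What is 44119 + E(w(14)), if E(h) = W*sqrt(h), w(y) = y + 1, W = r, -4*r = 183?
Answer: 44119 - 183*sqrt(15)/4 ≈ 43942.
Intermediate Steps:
r = -183/4 (r = -1/4*183 = -183/4 ≈ -45.750)
W = -183/4 ≈ -45.750
w(y) = 1 + y
E(h) = -183*sqrt(h)/4
44119 + E(w(14)) = 44119 - 183*sqrt(1 + 14)/4 = 44119 - 183*sqrt(15)/4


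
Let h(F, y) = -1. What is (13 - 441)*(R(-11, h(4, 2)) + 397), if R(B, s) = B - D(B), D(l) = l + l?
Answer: -174624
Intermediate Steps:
D(l) = 2*l
R(B, s) = -B (R(B, s) = B - 2*B = -B)
(13 - 441)*(R(-11, h(4, 2)) + 397) = (13 - 441)*(-1*(-11) + 397) = -428*(11 + 397) = -428*408 = -174624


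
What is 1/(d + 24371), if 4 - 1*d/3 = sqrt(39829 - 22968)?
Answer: 24383/594378940 + 3*sqrt(16861)/594378940 ≈ 4.1678e-5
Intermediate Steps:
d = 12 - 3*sqrt(16861) (d = 12 - 3*sqrt(39829 - 22968) = 12 - 3*sqrt(16861) ≈ -377.55)
1/(d + 24371) = 1/((12 - 3*sqrt(16861)) + 24371) = 1/(24383 - 3*sqrt(16861))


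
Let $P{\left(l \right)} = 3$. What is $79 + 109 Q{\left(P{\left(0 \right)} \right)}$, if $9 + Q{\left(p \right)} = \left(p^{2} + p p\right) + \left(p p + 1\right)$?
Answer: $2150$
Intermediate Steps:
$Q{\left(p \right)} = -8 + 3 p^{2}$ ($Q{\left(p \right)} = -9 + \left(\left(p^{2} + p p\right) + \left(p p + 1\right)\right) = -9 + \left(\left(p^{2} + p^{2}\right) + \left(p^{2} + 1\right)\right) = -9 + \left(2 p^{2} + \left(1 + p^{2}\right)\right) = -9 + \left(1 + 3 p^{2}\right) = -8 + 3 p^{2}$)
$79 + 109 Q{\left(P{\left(0 \right)} \right)} = 79 + 109 \left(-8 + 3 \cdot 3^{2}\right) = 79 + 109 \left(-8 + 3 \cdot 9\right) = 79 + 109 \left(-8 + 27\right) = 79 + 109 \cdot 19 = 79 + 2071 = 2150$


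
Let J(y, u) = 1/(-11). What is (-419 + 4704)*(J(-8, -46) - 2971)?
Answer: -140042370/11 ≈ -1.2731e+7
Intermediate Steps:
J(y, u) = -1/11
(-419 + 4704)*(J(-8, -46) - 2971) = (-419 + 4704)*(-1/11 - 2971) = 4285*(-32682/11) = -140042370/11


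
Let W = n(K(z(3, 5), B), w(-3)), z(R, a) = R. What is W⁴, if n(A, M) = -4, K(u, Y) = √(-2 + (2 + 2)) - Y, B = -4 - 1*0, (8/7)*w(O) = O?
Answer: 256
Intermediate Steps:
w(O) = 7*O/8
B = -4 (B = -4 + 0 = -4)
K(u, Y) = √2 - Y (K(u, Y) = √(-2 + 4) - Y = √2 - Y)
W = -4
W⁴ = (-4)⁴ = 256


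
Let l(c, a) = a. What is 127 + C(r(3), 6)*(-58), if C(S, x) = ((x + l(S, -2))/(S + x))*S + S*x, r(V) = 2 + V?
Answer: -18903/11 ≈ -1718.5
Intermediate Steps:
C(S, x) = S*x + S*(-2 + x)/(S + x) (C(S, x) = ((x - 2)/(S + x))*S + S*x = ((-2 + x)/(S + x))*S + S*x = S*(-2 + x)/(S + x) + S*x = S*x + S*(-2 + x)/(S + x))
127 + C(r(3), 6)*(-58) = 127 + ((2 + 3)*(-2 + 6 + 6**2 + (2 + 3)*6)/((2 + 3) + 6))*(-58) = 127 + (5*(-2 + 6 + 36 + 5*6)/(5 + 6))*(-58) = 127 + (5*(-2 + 6 + 36 + 30)/11)*(-58) = 127 + (5*(1/11)*70)*(-58) = 127 + (350/11)*(-58) = 127 - 20300/11 = -18903/11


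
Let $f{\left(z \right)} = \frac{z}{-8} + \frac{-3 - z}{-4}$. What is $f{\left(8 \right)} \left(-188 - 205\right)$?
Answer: $- \frac{2751}{4} \approx -687.75$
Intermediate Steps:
$f{\left(z \right)} = \frac{3}{4} + \frac{z}{8}$ ($f{\left(z \right)} = z \left(- \frac{1}{8}\right) + \left(-3 - z\right) \left(- \frac{1}{4}\right) = - \frac{z}{8} + \left(\frac{3}{4} + \frac{z}{4}\right) = \frac{3}{4} + \frac{z}{8}$)
$f{\left(8 \right)} \left(-188 - 205\right) = \left(\frac{3}{4} + \frac{1}{8} \cdot 8\right) \left(-188 - 205\right) = \left(\frac{3}{4} + 1\right) \left(-393\right) = \frac{7}{4} \left(-393\right) = - \frac{2751}{4}$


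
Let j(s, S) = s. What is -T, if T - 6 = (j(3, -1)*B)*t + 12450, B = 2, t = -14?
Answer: -12372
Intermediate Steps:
T = 12372 (T = 6 + ((3*2)*(-14) + 12450) = 6 + (6*(-14) + 12450) = 6 + (-84 + 12450) = 6 + 12366 = 12372)
-T = -1*12372 = -12372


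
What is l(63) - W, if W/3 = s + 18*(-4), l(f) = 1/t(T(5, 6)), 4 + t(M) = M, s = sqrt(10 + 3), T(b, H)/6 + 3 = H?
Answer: 3025/14 - 3*sqrt(13) ≈ 205.25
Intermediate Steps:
T(b, H) = -18 + 6*H
s = sqrt(13) ≈ 3.6056
t(M) = -4 + M
l(f) = 1/14 (l(f) = 1/(-4 + (-18 + 6*6)) = 1/(-4 + (-18 + 36)) = 1/(-4 + 18) = 1/14)
W = -216 + 3*sqrt(13) (W = 3*(sqrt(13) + 18*(-4)) = 3*(sqrt(13) - 72) = 3*(-72 + sqrt(13)) = -216 + 3*sqrt(13) ≈ -205.18)
l(63) - W = 1/14 - (-216 + 3*sqrt(13)) = 1/14 + (216 - 3*sqrt(13)) = 3025/14 - 3*sqrt(13)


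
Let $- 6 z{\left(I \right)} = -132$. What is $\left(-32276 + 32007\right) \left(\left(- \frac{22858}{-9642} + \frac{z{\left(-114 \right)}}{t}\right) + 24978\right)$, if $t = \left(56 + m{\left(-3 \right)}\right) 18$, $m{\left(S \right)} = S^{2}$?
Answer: $- \frac{6317179656098}{940095} \approx -6.7197 \cdot 10^{6}$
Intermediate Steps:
$z{\left(I \right)} = 22$ ($z{\left(I \right)} = \left(- \frac{1}{6}\right) \left(-132\right) = 22$)
$t = 1170$ ($t = \left(56 + \left(-3\right)^{2}\right) 18 = \left(56 + 9\right) 18 = 65 \cdot 18 = 1170$)
$\left(-32276 + 32007\right) \left(\left(- \frac{22858}{-9642} + \frac{z{\left(-114 \right)}}{t}\right) + 24978\right) = \left(-32276 + 32007\right) \left(\left(- \frac{22858}{-9642} + \frac{22}{1170}\right) + 24978\right) = - 269 \left(\left(\left(-22858\right) \left(- \frac{1}{9642}\right) + 22 \cdot \frac{1}{1170}\right) + 24978\right) = - 269 \left(\left(\frac{11429}{4821} + \frac{11}{585}\right) + 24978\right) = - 269 \left(\frac{2246332}{940095} + 24978\right) = \left(-269\right) \frac{23483939242}{940095} = - \frac{6317179656098}{940095}$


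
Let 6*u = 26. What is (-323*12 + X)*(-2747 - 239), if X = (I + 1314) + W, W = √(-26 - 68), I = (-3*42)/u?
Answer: 100580424/13 - 2986*I*√94 ≈ 7.737e+6 - 28950.0*I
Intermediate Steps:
u = 13/3 (u = (⅙)*26 = 13/3 ≈ 4.3333)
I = -378/13 (I = (-3*42)/(13/3) = -126*3/13 = -378/13 ≈ -29.077)
W = I*√94 (W = √(-94) = I*√94 ≈ 9.6954*I)
X = 16704/13 + I*√94 (X = (-378/13 + 1314) + I*√94 = 16704/13 + I*√94 ≈ 1284.9 + 9.6954*I)
(-323*12 + X)*(-2747 - 239) = (-323*12 + (16704/13 + I*√94))*(-2747 - 239) = (-3876 + (16704/13 + I*√94))*(-2986) = (-33684/13 + I*√94)*(-2986) = 100580424/13 - 2986*I*√94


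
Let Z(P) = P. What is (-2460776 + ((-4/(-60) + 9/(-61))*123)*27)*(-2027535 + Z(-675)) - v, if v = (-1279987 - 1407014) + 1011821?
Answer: 304482531515896/61 ≈ 4.9915e+12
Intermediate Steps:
v = -1675180 (v = -2687001 + 1011821 = -1675180)
(-2460776 + ((-4/(-60) + 9/(-61))*123)*27)*(-2027535 + Z(-675)) - v = (-2460776 + ((-4/(-60) + 9/(-61))*123)*27)*(-2027535 - 675) - 1*(-1675180) = (-2460776 + ((-4*(-1/60) + 9*(-1/61))*123)*27)*(-2028210) + 1675180 = (-2460776 + ((1/15 - 9/61)*123)*27)*(-2028210) + 1675180 = (-2460776 - 74/915*123*27)*(-2028210) + 1675180 = (-2460776 - 3034/305*27)*(-2028210) + 1675180 = (-2460776 - 81918/305)*(-2028210) + 1675180 = -750618598/305*(-2028210) + 1675180 = 304482429329916/61 + 1675180 = 304482531515896/61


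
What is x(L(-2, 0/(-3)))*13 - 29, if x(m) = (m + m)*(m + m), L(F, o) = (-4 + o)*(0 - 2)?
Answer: 3299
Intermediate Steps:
L(F, o) = 8 - 2*o (L(F, o) = (-4 + o)*(-2) = 8 - 2*o)
x(m) = 4*m² (x(m) = (2*m)*(2*m) = 4*m²)
x(L(-2, 0/(-3)))*13 - 29 = (4*(8 - 0/(-3))²)*13 - 29 = (4*(8 - 0*(-1)/3)²)*13 - 29 = (4*(8 - 2*0)²)*13 - 29 = (4*(8 + 0)²)*13 - 29 = (4*8²)*13 - 29 = (4*64)*13 - 29 = 256*13 - 29 = 3328 - 29 = 3299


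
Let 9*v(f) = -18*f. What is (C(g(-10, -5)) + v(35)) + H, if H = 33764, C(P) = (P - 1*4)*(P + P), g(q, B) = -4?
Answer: 33758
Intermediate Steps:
C(P) = 2*P*(-4 + P) (C(P) = (P - 4)*(2*P) = (-4 + P)*(2*P) = 2*P*(-4 + P))
v(f) = -2*f (v(f) = (-18*f)/9 = -2*f)
(C(g(-10, -5)) + v(35)) + H = (2*(-4)*(-4 - 4) - 2*35) + 33764 = (2*(-4)*(-8) - 70) + 33764 = (64 - 70) + 33764 = -6 + 33764 = 33758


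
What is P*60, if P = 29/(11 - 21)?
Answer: -174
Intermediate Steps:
P = -29/10 (P = 29/(-10) = 29*(-⅒) = -29/10 ≈ -2.9000)
P*60 = -29/10*60 = -174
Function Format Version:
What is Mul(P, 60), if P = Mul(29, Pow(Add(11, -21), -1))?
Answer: -174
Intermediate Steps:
P = Rational(-29, 10) (P = Mul(29, Pow(-10, -1)) = Mul(29, Rational(-1, 10)) = Rational(-29, 10) ≈ -2.9000)
Mul(P, 60) = Mul(Rational(-29, 10), 60) = -174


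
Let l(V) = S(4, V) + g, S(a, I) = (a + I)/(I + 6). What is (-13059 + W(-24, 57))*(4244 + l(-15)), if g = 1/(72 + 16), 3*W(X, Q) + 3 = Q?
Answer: -4871864025/88 ≈ -5.5362e+7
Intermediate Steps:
W(X, Q) = -1 + Q/3
S(a, I) = (I + a)/(6 + I)
g = 1/88 ≈ 0.011364
l(V) = 1/88 + (4 + V)/(6 + V) (l(V) = (V + 4)/(6 + V) + 1/88 = (4 + V)/(6 + V) + 1/88 = 1/88 + (4 + V)/(6 + V))
(-13059 + W(-24, 57))*(4244 + l(-15)) = (-13059 + (-1 + (⅓)*57))*(4244 + (358 + 89*(-15))/(88*(6 - 15))) = (-13059 + (-1 + 19))*(4244 + (1/88)*(358 - 1335)/(-9)) = (-13059 + 18)*(4244 + (1/88)*(-⅑)*(-977)) = -13041*(4244 + 977/792) = -13041*3362225/792 = -4871864025/88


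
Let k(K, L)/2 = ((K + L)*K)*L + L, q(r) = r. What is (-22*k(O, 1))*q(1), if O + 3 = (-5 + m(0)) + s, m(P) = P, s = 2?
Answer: -1364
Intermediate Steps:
O = -6 (O = -3 + ((-5 + 0) + 2) = -3 + (-5 + 2) = -3 - 3 = -6)
k(K, L) = 2*L + 2*K*L*(K + L) (k(K, L) = 2*(((K + L)*K)*L + L) = 2*((K*(K + L))*L + L) = 2*(K*L*(K + L) + L) = 2*(L + K*L*(K + L)) = 2*L + 2*K*L*(K + L))
(-22*k(O, 1))*q(1) = -44*(1 + (-6)² - 6*1)*1 = -44*(1 + 36 - 6)*1 = -44*31*1 = -22*62*1 = -1364*1 = -1364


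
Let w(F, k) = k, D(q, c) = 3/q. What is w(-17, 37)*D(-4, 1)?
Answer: -111/4 ≈ -27.750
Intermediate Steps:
w(-17, 37)*D(-4, 1) = 37*(3/(-4)) = 37*(3*(-¼)) = 37*(-¾) = -111/4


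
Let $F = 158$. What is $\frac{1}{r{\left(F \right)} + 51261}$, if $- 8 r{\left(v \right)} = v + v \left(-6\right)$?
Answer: $\frac{4}{205439} \approx 1.947 \cdot 10^{-5}$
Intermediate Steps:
$r{\left(v \right)} = \frac{5 v}{8}$ ($r{\left(v \right)} = - \frac{v + v \left(-6\right)}{8} = - \frac{v - 6 v}{8} = - \frac{\left(-5\right) v}{8} = \frac{5 v}{8}$)
$\frac{1}{r{\left(F \right)} + 51261} = \frac{1}{\frac{5}{8} \cdot 158 + 51261} = \frac{1}{\frac{395}{4} + 51261} = \frac{1}{\frac{205439}{4}} = \frac{4}{205439}$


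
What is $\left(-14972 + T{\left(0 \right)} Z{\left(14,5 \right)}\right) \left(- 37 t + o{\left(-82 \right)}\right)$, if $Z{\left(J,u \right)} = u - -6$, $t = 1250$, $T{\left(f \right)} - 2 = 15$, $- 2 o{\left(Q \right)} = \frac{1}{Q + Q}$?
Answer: $\frac{224288435215}{328} \approx 6.8381 \cdot 10^{8}$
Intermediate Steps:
$o{\left(Q \right)} = - \frac{1}{4 Q}$ ($o{\left(Q \right)} = - \frac{1}{2 \left(Q + Q\right)} = - \frac{1}{2 \cdot 2 Q} = - \frac{\frac{1}{2} \frac{1}{Q}}{2} = - \frac{1}{4 Q}$)
$T{\left(f \right)} = 17$ ($T{\left(f \right)} = 2 + 15 = 17$)
$Z{\left(J,u \right)} = 6 + u$ ($Z{\left(J,u \right)} = u + 6 = 6 + u$)
$\left(-14972 + T{\left(0 \right)} Z{\left(14,5 \right)}\right) \left(- 37 t + o{\left(-82 \right)}\right) = \left(-14972 + 17 \left(6 + 5\right)\right) \left(\left(-37\right) 1250 - \frac{1}{4 \left(-82\right)}\right) = \left(-14972 + 17 \cdot 11\right) \left(-46250 - - \frac{1}{328}\right) = \left(-14972 + 187\right) \left(-46250 + \frac{1}{328}\right) = \left(-14785\right) \left(- \frac{15169999}{328}\right) = \frac{224288435215}{328}$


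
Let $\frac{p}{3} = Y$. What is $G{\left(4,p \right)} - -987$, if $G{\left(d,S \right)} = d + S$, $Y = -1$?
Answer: $988$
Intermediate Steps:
$p = -3$ ($p = 3 \left(-1\right) = -3$)
$G{\left(d,S \right)} = S + d$
$G{\left(4,p \right)} - -987 = \left(-3 + 4\right) - -987 = 1 + 987 = 988$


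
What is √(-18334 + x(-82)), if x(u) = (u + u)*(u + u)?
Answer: √8562 ≈ 92.531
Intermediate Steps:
x(u) = 4*u² (x(u) = (2*u)*(2*u) = 4*u²)
√(-18334 + x(-82)) = √(-18334 + 4*(-82)²) = √(-18334 + 4*6724) = √(-18334 + 26896) = √8562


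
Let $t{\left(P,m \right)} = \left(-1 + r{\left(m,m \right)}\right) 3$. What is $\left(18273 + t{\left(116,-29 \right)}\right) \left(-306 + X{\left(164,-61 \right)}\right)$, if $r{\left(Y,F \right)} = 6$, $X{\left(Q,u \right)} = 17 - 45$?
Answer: $-6108192$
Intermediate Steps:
$X{\left(Q,u \right)} = -28$
$t{\left(P,m \right)} = 15$ ($t{\left(P,m \right)} = \left(-1 + 6\right) 3 = 5 \cdot 3 = 15$)
$\left(18273 + t{\left(116,-29 \right)}\right) \left(-306 + X{\left(164,-61 \right)}\right) = \left(18273 + 15\right) \left(-306 - 28\right) = 18288 \left(-334\right) = -6108192$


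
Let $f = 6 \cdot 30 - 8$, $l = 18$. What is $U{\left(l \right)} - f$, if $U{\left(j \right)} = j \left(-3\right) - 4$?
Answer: $-230$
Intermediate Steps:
$U{\left(j \right)} = -4 - 3 j$ ($U{\left(j \right)} = - 3 j - 4 = -4 - 3 j$)
$f = 172$ ($f = 180 - 8 = 172$)
$U{\left(l \right)} - f = \left(-4 - 54\right) - 172 = -58 - 172 = -230$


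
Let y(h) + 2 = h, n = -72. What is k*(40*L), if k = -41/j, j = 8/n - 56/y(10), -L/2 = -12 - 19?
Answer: 57195/4 ≈ 14299.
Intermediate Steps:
L = 62 (L = -2*(-12 - 19) = -2*(-31) = 62)
y(h) = -2 + h
j = -64/9 (j = 8/(-72) - 56/(-2 + 10) = 8*(-1/72) - 56/8 = -1/9 - 56*1/8 = -1/9 - 7 = -64/9 ≈ -7.1111)
k = 369/64 (k = -41/(-64/9) = -41*(-9/64) = 369/64 ≈ 5.7656)
k*(40*L) = 369*(40*62)/64 = (369/64)*2480 = 57195/4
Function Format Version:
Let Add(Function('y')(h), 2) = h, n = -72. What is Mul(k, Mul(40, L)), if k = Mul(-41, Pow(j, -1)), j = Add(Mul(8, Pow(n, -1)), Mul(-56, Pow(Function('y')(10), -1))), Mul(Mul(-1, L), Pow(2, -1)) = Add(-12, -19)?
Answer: Rational(57195, 4) ≈ 14299.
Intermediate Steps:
L = 62 (L = Mul(-2, Add(-12, -19)) = Mul(-2, -31) = 62)
Function('y')(h) = Add(-2, h)
j = Rational(-64, 9) (j = Add(Mul(8, Pow(-72, -1)), Mul(-56, Pow(Add(-2, 10), -1))) = Add(Mul(8, Rational(-1, 72)), Mul(-56, Pow(8, -1))) = Add(Rational(-1, 9), Mul(-56, Rational(1, 8))) = Add(Rational(-1, 9), -7) = Rational(-64, 9) ≈ -7.1111)
k = Rational(369, 64) (k = Mul(-41, Pow(Rational(-64, 9), -1)) = Mul(-41, Rational(-9, 64)) = Rational(369, 64) ≈ 5.7656)
Mul(k, Mul(40, L)) = Mul(Rational(369, 64), Mul(40, 62)) = Mul(Rational(369, 64), 2480) = Rational(57195, 4)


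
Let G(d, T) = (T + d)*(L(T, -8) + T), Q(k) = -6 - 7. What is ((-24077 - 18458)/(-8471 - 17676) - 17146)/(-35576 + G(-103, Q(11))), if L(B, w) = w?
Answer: 448273927/866511580 ≈ 0.51733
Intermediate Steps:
Q(k) = -13
G(d, T) = (-8 + T)*(T + d) (G(d, T) = (T + d)*(-8 + T) = (-8 + T)*(T + d))
((-24077 - 18458)/(-8471 - 17676) - 17146)/(-35576 + G(-103, Q(11))) = ((-24077 - 18458)/(-8471 - 17676) - 17146)/(-35576 + ((-13)**2 - 8*(-13) - 8*(-103) - 13*(-103))) = (-42535/(-26147) - 17146)/(-35576 + (169 + 104 + 824 + 1339)) = (-42535*(-1/26147) - 17146)/(-35576 + 2436) = (42535/26147 - 17146)/(-33140) = -448273927/26147*(-1/33140) = 448273927/866511580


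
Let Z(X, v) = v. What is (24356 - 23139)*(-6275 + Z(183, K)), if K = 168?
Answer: -7432219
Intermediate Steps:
(24356 - 23139)*(-6275 + Z(183, K)) = (24356 - 23139)*(-6275 + 168) = 1217*(-6107) = -7432219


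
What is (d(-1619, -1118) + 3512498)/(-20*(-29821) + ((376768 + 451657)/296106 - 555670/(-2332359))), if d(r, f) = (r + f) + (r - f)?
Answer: 161572294750929336/27460330259027485 ≈ 5.8838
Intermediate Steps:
d(r, f) = 2*r (d(r, f) = (f + r) + (r - f) = 2*r)
(d(-1619, -1118) + 3512498)/(-20*(-29821) + ((376768 + 451657)/296106 - 555670/(-2332359))) = (2*(-1619) + 3512498)/(-20*(-29821) + ((376768 + 451657)/296106 - 555670/(-2332359))) = (-3238 + 3512498)/(596420 + (828425*(1/296106) - 555670*(-1/2332359))) = 3509260/(596420 + (828425/296106 + 555670/2332359)) = 3509260/(596420 + 698907241865/230208498018) = 3509260/(137301651295137425/230208498018) = 3509260*(230208498018/137301651295137425) = 161572294750929336/27460330259027485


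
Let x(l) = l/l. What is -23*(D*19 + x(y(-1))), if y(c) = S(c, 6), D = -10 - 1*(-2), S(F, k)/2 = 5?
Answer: 3473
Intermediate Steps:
S(F, k) = 10 (S(F, k) = 2*5 = 10)
D = -8 (D = -10 + 2 = -8)
y(c) = 10
x(l) = 1
-23*(D*19 + x(y(-1))) = -23*(-8*19 + 1) = -23*(-152 + 1) = -23*(-151) = 3473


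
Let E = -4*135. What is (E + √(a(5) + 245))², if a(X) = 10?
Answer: (540 - √255)² ≈ 2.7461e+5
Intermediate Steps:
E = -540
(E + √(a(5) + 245))² = (-540 + √(10 + 245))² = (-540 + √255)²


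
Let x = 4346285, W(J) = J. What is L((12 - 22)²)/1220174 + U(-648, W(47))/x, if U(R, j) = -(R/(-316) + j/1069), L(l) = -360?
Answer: -66176579515817/223931283052314545 ≈ -0.00029552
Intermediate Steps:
U(R, j) = -j/1069 + R/316 (U(R, j) = -(R*(-1/316) + j*(1/1069)) = -(-R/316 + j/1069) = -j/1069 + R/316)
L((12 - 22)²)/1220174 + U(-648, W(47))/x = -360/1220174 + (-1/1069*47 + (1/316)*(-648))/4346285 = -360*1/1220174 + (-47/1069 - 162/79)*(1/4346285) = -180/610087 - 176891/84451*1/4346285 = -180/610087 - 176891/367048114535 = -66176579515817/223931283052314545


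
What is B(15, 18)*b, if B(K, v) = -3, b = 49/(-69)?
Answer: 49/23 ≈ 2.1304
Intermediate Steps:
b = -49/69 (b = 49*(-1/69) = -49/69 ≈ -0.71014)
B(15, 18)*b = -3*(-49/69) = 49/23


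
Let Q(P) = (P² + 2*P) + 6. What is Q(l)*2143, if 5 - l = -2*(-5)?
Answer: 45003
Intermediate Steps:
l = -5 (l = 5 - (-2)*(-5) = 5 - 1*10 = 5 - 10 = -5)
Q(P) = 6 + P² + 2*P
Q(l)*2143 = (6 + (-5)² + 2*(-5))*2143 = (6 + 25 - 10)*2143 = 21*2143 = 45003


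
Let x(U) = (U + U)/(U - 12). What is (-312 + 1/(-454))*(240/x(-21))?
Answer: -93488340/1589 ≈ -58835.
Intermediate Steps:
x(U) = 2*U/(-12 + U) (x(U) = (2*U)/(-12 + U) = 2*U/(-12 + U))
(-312 + 1/(-454))*(240/x(-21)) = (-312 + 1/(-454))*(240/((2*(-21)/(-12 - 21)))) = (-312 - 1/454)*(240/((2*(-21)/(-33)))) = -16997880/(227*(2*(-21)*(-1/33))) = -16997880/(227*14/11) = -16997880*11/(227*14) = -141649/454*1320/7 = -93488340/1589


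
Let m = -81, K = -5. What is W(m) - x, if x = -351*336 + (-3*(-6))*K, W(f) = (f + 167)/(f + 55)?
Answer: 1534295/13 ≈ 1.1802e+5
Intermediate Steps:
W(f) = (167 + f)/(55 + f)
x = -118026 (x = -351*336 - 3*(-6)*(-5) = -117936 + 18*(-5) = -117936 - 90 = -118026)
W(m) - x = (167 - 81)/(55 - 81) - 1*(-118026) = 86/(-26) + 118026 = -1/26*86 + 118026 = -43/13 + 118026 = 1534295/13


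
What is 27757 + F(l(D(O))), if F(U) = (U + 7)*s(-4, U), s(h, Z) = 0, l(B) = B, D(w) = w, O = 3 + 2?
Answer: 27757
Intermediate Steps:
O = 5
F(U) = 0 (F(U) = (U + 7)*0 = (7 + U)*0 = 0)
27757 + F(l(D(O))) = 27757 + 0 = 27757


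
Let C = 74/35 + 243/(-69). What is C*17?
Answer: -19261/805 ≈ -23.927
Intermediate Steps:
C = -1133/805 (C = 74*(1/35) + 243*(-1/69) = 74/35 - 81/23 = -1133/805 ≈ -1.4075)
C*17 = -1133/805*17 = -19261/805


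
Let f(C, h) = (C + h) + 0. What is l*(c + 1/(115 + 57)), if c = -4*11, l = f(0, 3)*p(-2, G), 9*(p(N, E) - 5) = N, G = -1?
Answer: -7567/12 ≈ -630.58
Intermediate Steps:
p(N, E) = 5 + N/9
f(C, h) = C + h
l = 43/3 (l = (0 + 3)*(5 + (1/9)*(-2)) = 3*(5 - 2/9) = 3*(43/9) = 43/3 ≈ 14.333)
c = -44
l*(c + 1/(115 + 57)) = 43*(-44 + 1/(115 + 57))/3 = 43*(-44 + 1/172)/3 = (43/3)*(-7567/172) = -7567/12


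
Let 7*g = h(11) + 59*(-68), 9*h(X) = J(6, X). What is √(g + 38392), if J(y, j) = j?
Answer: √16678193/21 ≈ 194.47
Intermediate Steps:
h(X) = X/9
g = -36097/63 (g = ((⅑)*11 + 59*(-68))/7 = (11/9 - 4012)/7 = (⅐)*(-36097/9) = -36097/63 ≈ -572.97)
√(g + 38392) = √(-36097/63 + 38392) = √(2382599/63) = √16678193/21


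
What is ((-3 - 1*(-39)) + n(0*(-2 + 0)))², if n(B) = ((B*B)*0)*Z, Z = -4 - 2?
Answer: 1296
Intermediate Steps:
Z = -6
n(B) = 0 (n(B) = ((B*B)*0)*(-6) = (B²*0)*(-6) = 0*(-6) = 0)
((-3 - 1*(-39)) + n(0*(-2 + 0)))² = ((-3 - 1*(-39)) + 0)² = ((-3 + 39) + 0)² = (36 + 0)² = 36² = 1296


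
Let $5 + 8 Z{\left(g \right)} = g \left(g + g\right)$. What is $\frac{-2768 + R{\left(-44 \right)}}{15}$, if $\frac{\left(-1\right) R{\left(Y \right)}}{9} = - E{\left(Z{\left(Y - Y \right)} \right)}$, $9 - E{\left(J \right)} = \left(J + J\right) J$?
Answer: $- \frac{86209}{480} \approx -179.6$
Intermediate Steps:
$Z{\left(g \right)} = - \frac{5}{8} + \frac{g^{2}}{4}$ ($Z{\left(g \right)} = - \frac{5}{8} + \frac{g \left(g + g\right)}{8} = - \frac{5}{8} + \frac{g 2 g}{8} = - \frac{5}{8} + \frac{2 g^{2}}{8} = - \frac{5}{8} + \frac{g^{2}}{4}$)
$E{\left(J \right)} = 9 - 2 J^{2}$ ($E{\left(J \right)} = 9 - \left(J + J\right) J = 9 - 2 J J = 9 - 2 J^{2}$)
$R{\left(Y \right)} = \frac{2367}{32}$ ($R{\left(Y \right)} = - 9 \left(- (9 - 2 \left(- \frac{5}{8} + \frac{\left(Y - Y\right)^{2}}{4}\right)^{2})\right) = - 9 \left(- (9 - 2 \left(- \frac{5}{8} + \frac{0^{2}}{4}\right)^{2})\right) = - 9 \left(- (9 - 2 \left(- \frac{5}{8} + \frac{1}{4} \cdot 0\right)^{2})\right) = - 9 \left(- (9 - 2 \left(- \frac{5}{8} + 0\right)^{2})\right) = - 9 \left(- (9 - 2 \left(- \frac{5}{8}\right)^{2})\right) = - 9 \left(- (9 - \frac{25}{32})\right) = - 9 \left(\left(-1\right) \frac{263}{32}\right) = \left(-9\right) \left(- \frac{263}{32}\right) = \frac{2367}{32}$)
$\frac{-2768 + R{\left(-44 \right)}}{15} = \frac{-2768 + \frac{2367}{32}}{15} = \left(- \frac{86209}{32}\right) \frac{1}{15} = - \frac{86209}{480}$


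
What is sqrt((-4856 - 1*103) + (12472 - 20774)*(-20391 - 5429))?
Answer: sqrt(214352681) ≈ 14641.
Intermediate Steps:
sqrt((-4856 - 1*103) + (12472 - 20774)*(-20391 - 5429)) = sqrt((-4856 - 103) - 8302*(-25820)) = sqrt(-4959 + 214357640) = sqrt(214352681)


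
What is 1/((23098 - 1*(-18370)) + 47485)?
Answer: 1/88953 ≈ 1.1242e-5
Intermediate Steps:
1/((23098 - 1*(-18370)) + 47485) = 1/((23098 + 18370) + 47485) = 1/(41468 + 47485) = 1/88953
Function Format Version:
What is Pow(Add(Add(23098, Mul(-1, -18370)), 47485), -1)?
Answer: Rational(1, 88953) ≈ 1.1242e-5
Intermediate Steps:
Pow(Add(Add(23098, Mul(-1, -18370)), 47485), -1) = Pow(Add(Add(23098, 18370), 47485), -1) = Pow(Add(41468, 47485), -1) = Pow(88953, -1) = Rational(1, 88953)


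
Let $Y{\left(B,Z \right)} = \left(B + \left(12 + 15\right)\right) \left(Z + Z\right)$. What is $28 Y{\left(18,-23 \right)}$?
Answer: $-57960$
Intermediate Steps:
$Y{\left(B,Z \right)} = 2 Z \left(27 + B\right)$ ($Y{\left(B,Z \right)} = \left(B + 27\right) 2 Z = \left(27 + B\right) 2 Z = 2 Z \left(27 + B\right)$)
$28 Y{\left(18,-23 \right)} = 28 \cdot 2 \left(-23\right) \left(27 + 18\right) = 28 \cdot 2 \left(-23\right) 45 = 28 \left(-2070\right) = -57960$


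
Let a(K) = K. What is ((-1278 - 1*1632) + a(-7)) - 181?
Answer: -3098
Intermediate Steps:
((-1278 - 1*1632) + a(-7)) - 181 = ((-1278 - 1*1632) - 7) - 181 = ((-1278 - 1632) - 7) - 181 = (-2910 - 7) - 181 = -2917 - 181 = -3098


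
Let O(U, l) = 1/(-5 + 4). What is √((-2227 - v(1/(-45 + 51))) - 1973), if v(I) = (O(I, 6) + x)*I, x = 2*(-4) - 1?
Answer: I*√37785/3 ≈ 64.795*I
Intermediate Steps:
x = -9 (x = -8 - 1 = -9)
O(U, l) = -1 (O(U, l) = 1/(-1) = -1)
v(I) = -10*I (v(I) = (-1 - 9)*I = -10*I)
√((-2227 - v(1/(-45 + 51))) - 1973) = √((-2227 - (-10)/(-45 + 51)) - 1973) = √((-2227 - (-10)/6) - 1973) = √((-2227 - 1*(-5/3)) - 1973) = √((-2227 + 5/3) - 1973) = √(-6676/3 - 1973) = √(-12595/3) = I*√37785/3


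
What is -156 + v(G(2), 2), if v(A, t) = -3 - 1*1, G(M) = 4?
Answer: -160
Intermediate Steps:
v(A, t) = -4 (v(A, t) = -3 - 1 = -4)
-156 + v(G(2), 2) = -156 - 4 = -160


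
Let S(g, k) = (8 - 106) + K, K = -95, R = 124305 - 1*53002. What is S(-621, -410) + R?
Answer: 71110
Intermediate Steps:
R = 71303 (R = 124305 - 53002 = 71303)
S(g, k) = -193 (S(g, k) = (8 - 106) - 95 = -98 - 95 = -193)
S(-621, -410) + R = -193 + 71303 = 71110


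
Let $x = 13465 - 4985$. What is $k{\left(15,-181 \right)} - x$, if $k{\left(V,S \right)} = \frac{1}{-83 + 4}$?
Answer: $- \frac{669921}{79} \approx -8480.0$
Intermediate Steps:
$x = 8480$
$k{\left(V,S \right)} = - \frac{1}{79}$ ($k{\left(V,S \right)} = \frac{1}{-79} = - \frac{1}{79}$)
$k{\left(15,-181 \right)} - x = - \frac{1}{79} - 8480 = - \frac{669921}{79}$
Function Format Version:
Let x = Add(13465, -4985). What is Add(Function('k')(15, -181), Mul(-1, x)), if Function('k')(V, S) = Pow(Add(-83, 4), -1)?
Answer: Rational(-669921, 79) ≈ -8480.0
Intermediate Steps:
x = 8480
Function('k')(V, S) = Rational(-1, 79) (Function('k')(V, S) = Pow(-79, -1) = Rational(-1, 79))
Add(Function('k')(15, -181), Mul(-1, x)) = Add(Rational(-1, 79), Mul(-1, 8480)) = Add(Rational(-1, 79), -8480) = Rational(-669921, 79)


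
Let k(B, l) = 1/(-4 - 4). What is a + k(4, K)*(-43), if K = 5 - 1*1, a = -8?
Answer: -21/8 ≈ -2.6250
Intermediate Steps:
K = 4 (K = 5 - 1 = 4)
k(B, l) = -⅛ (k(B, l) = 1/(-8) = -⅛)
a + k(4, K)*(-43) = -8 - ⅛*(-43) = -8 + 43/8 = -21/8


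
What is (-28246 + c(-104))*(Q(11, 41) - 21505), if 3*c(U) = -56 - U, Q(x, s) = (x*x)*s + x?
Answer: 466726590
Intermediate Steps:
Q(x, s) = x + s*x² (Q(x, s) = x²*s + x = s*x² + x = x + s*x²)
c(U) = -56/3 - U/3 (c(U) = (-56 - U)/3 = -56/3 - U/3)
(-28246 + c(-104))*(Q(11, 41) - 21505) = (-28246 + (-56/3 - ⅓*(-104)))*(11*(1 + 41*11) - 21505) = (-28246 + (-56/3 + 104/3))*(11*(1 + 451) - 21505) = (-28246 + 16)*(11*452 - 21505) = -28230*(4972 - 21505) = -28230*(-16533) = 466726590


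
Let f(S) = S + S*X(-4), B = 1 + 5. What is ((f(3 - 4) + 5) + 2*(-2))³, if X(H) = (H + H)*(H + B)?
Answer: 4096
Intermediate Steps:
B = 6
X(H) = 2*H*(6 + H) (X(H) = (H + H)*(H + 6) = (2*H)*(6 + H) = 2*H*(6 + H))
f(S) = -15*S (f(S) = S + S*(2*(-4)*(6 - 4)) = S + S*(2*(-4)*2) = S + S*(-16) = S - 16*S = -15*S)
((f(3 - 4) + 5) + 2*(-2))³ = ((-15*(3 - 4) + 5) + 2*(-2))³ = ((-15*(-1) + 5) - 4)³ = ((15 + 5) - 4)³ = (20 - 4)³ = 16³ = 4096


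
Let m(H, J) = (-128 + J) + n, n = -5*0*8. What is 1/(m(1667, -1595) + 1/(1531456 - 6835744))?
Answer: -5304288/9139288225 ≈ -0.00058038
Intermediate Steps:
n = 0 (n = 0*8 = 0)
m(H, J) = -128 + J (m(H, J) = (-128 + J) + 0 = -128 + J)
1/(m(1667, -1595) + 1/(1531456 - 6835744)) = 1/((-128 - 1595) + 1/(1531456 - 6835744)) = 1/(-1723 + 1/(-5304288)) = 1/(-1723 - 1/5304288) = 1/(-9139288225/5304288) = -5304288/9139288225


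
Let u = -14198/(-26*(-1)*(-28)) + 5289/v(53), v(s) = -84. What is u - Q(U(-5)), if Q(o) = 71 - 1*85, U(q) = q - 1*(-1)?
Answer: -383/13 ≈ -29.462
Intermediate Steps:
U(q) = 1 + q (U(q) = q + 1 = 1 + q)
Q(o) = -14 (Q(o) = 71 - 85 = -14)
u = -565/13 (u = -14198/(-26*(-1)*(-28)) + 5289/(-84) = -14198/(26*(-28)) + 5289*(-1/84) = -14198/(-728) - 1763/28 = -14198*(-1/728) - 1763/28 = 7099/364 - 1763/28 = -565/13 ≈ -43.462)
u - Q(U(-5)) = -565/13 - 1*(-14) = -565/13 + 14 = -383/13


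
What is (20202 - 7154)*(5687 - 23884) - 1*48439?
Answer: -237482895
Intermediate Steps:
(20202 - 7154)*(5687 - 23884) - 1*48439 = 13048*(-18197) - 48439 = -237434456 - 48439 = -237482895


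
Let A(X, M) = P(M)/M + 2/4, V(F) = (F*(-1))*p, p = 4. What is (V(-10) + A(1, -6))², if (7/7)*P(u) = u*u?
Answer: 4761/4 ≈ 1190.3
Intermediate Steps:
P(u) = u² (P(u) = u*u = u²)
V(F) = -4*F (V(F) = (F*(-1))*4 = -F*4 = -4*F)
A(X, M) = ½ + M (A(X, M) = M²/M + 2/4 = M + 2*(¼) = M + ½ = ½ + M)
(V(-10) + A(1, -6))² = (-4*(-10) + (½ - 6))² = (40 - 11/2)² = (69/2)² = 4761/4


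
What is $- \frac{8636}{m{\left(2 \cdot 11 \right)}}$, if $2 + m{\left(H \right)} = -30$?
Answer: $\frac{2159}{8} \approx 269.88$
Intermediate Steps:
$m{\left(H \right)} = -32$ ($m{\left(H \right)} = -2 - 30 = -32$)
$- \frac{8636}{m{\left(2 \cdot 11 \right)}} = - \frac{8636}{-32} = \left(-8636\right) \left(- \frac{1}{32}\right) = \frac{2159}{8}$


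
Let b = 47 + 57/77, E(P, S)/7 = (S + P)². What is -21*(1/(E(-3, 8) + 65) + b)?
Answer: -882317/880 ≈ -1002.6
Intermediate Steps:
E(P, S) = 7*(P + S)² (E(P, S) = 7*(S + P)² = 7*(P + S)²)
b = 3676/77 (b = 47 + 57*(1/77) = 47 + 57/77 = 3676/77 ≈ 47.740)
-21*(1/(E(-3, 8) + 65) + b) = -21*(1/(7*(-3 + 8)² + 65) + 3676/77) = -21*(1/(7*5² + 65) + 3676/77) = -21*(1/(7*25 + 65) + 3676/77) = -21*(1/(175 + 65) + 3676/77) = -21*(1/240 + 3676/77) = -21*882317/18480 = -882317/880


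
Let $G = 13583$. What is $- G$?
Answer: $-13583$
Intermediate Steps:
$- G = \left(-1\right) 13583 = -13583$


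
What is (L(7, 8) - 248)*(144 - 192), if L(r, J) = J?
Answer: 11520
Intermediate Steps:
(L(7, 8) - 248)*(144 - 192) = (8 - 248)*(144 - 192) = -240*(-48) = 11520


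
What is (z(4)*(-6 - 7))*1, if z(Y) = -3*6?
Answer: 234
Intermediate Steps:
z(Y) = -18
(z(4)*(-6 - 7))*1 = -18*(-6 - 7)*1 = -18*(-13)*1 = 234*1 = 234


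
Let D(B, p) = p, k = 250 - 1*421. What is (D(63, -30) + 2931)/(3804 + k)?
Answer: 967/1211 ≈ 0.79851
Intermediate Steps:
k = -171 (k = 250 - 421 = -171)
(D(63, -30) + 2931)/(3804 + k) = (-30 + 2931)/(3804 - 171) = 2901/3633 = 2901*(1/3633) = 967/1211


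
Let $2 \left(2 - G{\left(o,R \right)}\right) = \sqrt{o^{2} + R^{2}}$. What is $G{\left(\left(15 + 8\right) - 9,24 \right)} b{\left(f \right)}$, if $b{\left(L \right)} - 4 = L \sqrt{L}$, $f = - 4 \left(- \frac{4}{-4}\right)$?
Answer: $4 \left(1 - 2 i\right) \left(2 - \sqrt{193}\right) \approx -47.57 + 95.14 i$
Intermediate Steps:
$G{\left(o,R \right)} = 2 - \frac{\sqrt{R^{2} + o^{2}}}{2}$ ($G{\left(o,R \right)} = 2 - \frac{\sqrt{o^{2} + R^{2}}}{2} = 2 - \frac{\sqrt{R^{2} + o^{2}}}{2}$)
$f = -4$ ($f = - 4 \left(\left(-4\right) \left(- \frac{1}{4}\right)\right) = \left(-4\right) 1 = -4$)
$b{\left(L \right)} = 4 + L^{\frac{3}{2}}$ ($b{\left(L \right)} = 4 + L \sqrt{L} = 4 + L^{\frac{3}{2}}$)
$G{\left(\left(15 + 8\right) - 9,24 \right)} b{\left(f \right)} = \left(2 - \frac{\sqrt{24^{2} + \left(\left(15 + 8\right) - 9\right)^{2}}}{2}\right) \left(4 + \left(-4\right)^{\frac{3}{2}}\right) = \left(2 - \frac{\sqrt{576 + \left(23 - 9\right)^{2}}}{2}\right) \left(4 - 8 i\right) = \left(2 - \frac{\sqrt{576 + 14^{2}}}{2}\right) \left(4 - 8 i\right) = \left(2 - \frac{\sqrt{576 + 196}}{2}\right) \left(4 - 8 i\right) = \left(2 - \frac{\sqrt{772}}{2}\right) \left(4 - 8 i\right) = \left(2 - \frac{2 \sqrt{193}}{2}\right) \left(4 - 8 i\right) = \left(2 - \sqrt{193}\right) \left(4 - 8 i\right)$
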